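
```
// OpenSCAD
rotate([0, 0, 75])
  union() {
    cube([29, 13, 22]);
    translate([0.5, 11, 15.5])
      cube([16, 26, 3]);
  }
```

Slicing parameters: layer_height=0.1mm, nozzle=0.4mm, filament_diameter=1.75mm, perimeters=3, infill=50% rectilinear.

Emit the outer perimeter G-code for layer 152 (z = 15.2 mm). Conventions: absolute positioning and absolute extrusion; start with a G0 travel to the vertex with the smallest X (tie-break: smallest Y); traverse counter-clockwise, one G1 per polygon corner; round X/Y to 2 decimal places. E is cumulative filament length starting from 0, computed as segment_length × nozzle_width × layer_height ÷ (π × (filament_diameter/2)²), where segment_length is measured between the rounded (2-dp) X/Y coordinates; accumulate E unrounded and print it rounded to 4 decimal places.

At z = 15.2 mm: the cube (footprint 29×13) is included at this height; the cube at (0.5, 11) is absent (z outside [15.5, 18.5]); Combining (union): only the 29×13 cube is present, so the union is just that shape — 1 connected region; (whole slice rotated 75° about Z — lengths, areas and connectivity unchanged). The outline is a single polygon with 4 vertices. Extrusion per mm of travel: 0.4 × 0.1 / (π × 0.875²) = 0.016630. Accumulating E over each segment gives final E = 1.3972.

G0 X-12.56 Y3.36 Z15.20
G1 X0.00 Y0.00 E0.2162
G1 X7.51 Y28.01 E0.6985
G1 X-5.05 Y31.38 E0.9147
G1 X-12.56 Y3.36 E1.3972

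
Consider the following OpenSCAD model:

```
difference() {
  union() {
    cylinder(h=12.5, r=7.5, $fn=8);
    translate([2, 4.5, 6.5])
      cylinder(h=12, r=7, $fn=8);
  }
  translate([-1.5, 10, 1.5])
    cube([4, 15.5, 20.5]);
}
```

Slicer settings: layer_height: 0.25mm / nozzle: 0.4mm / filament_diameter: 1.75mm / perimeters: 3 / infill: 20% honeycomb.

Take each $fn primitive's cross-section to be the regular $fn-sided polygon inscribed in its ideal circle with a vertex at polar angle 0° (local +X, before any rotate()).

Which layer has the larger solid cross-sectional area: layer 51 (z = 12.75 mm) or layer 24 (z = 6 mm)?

Layer 51 (z = 12.75): the cylinder is not intersected at this z (z outside [0, 12.5]); the r=7 cylinder at (2, 4.5) contributes a regular 8-gon of circumradius 7 (area = (8/2)·7.000²·sin(360°/8) = 138.59 mm²); Combining (union): only the r=7 cylinder at (2, 4.5) is present, so the union is just that shape — area = 138.59 mm²; the cube at (-1.5, 10) (footprint 4×15.5) is included at this height (area 62.00 mm²); Subtracting the remaining from the first: starting from the result so far (138.59 mm²), the 4×15.5 cube at (-1.5, 10) partially overlaps it — only the 3.41 mm² overlap (of its 62.00 mm²) is removed, clipping the outline — area = 135.18 mm². So its area = 135.18 mm². Layer 24 (z = 6): the cylinder: section is a regular 8-gon, circumradius r=7.5 (area = (8/2)·7.500²·sin(360°/8) = 159.10 mm²); the cylinder at (2, 4.5) does not reach this height (z outside [6.5, 18.5]); Taking the union: only the r=7.5 cylinder is present, so the union is just that shape — area = 159.10 mm²; the cube at (-1.5, 10) is present — its section is the full 4×15.5 rectangle (area 62.00 mm²); Subtracting the remaining from the first: starting from that combined region (159.10 mm²), the 4×15.5 cube at (-1.5, 10) misses the remaining region (no effect) — area = 159.10 mm². So its area = 159.10 mm². Layer 24 is larger (159.10 vs 135.18 mm²).

layer 24 (z = 6 mm)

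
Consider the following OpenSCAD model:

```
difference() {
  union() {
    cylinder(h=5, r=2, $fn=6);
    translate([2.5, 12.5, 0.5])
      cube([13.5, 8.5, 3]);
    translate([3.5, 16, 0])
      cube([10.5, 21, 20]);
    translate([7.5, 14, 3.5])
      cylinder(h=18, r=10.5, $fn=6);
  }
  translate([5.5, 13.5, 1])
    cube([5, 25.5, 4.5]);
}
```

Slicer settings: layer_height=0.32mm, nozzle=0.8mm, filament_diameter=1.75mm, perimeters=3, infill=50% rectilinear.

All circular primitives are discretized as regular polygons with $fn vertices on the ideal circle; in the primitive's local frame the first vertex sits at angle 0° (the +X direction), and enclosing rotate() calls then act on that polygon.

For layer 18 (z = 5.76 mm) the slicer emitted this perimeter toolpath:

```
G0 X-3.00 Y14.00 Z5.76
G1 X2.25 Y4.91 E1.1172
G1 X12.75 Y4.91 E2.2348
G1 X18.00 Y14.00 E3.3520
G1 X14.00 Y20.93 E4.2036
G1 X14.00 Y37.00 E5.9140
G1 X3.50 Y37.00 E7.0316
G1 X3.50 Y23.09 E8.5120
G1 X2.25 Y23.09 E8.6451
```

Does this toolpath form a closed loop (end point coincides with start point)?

Start point (G0): (-3.00, 14.00). End point (last G1): the path does not return to the start — open.

no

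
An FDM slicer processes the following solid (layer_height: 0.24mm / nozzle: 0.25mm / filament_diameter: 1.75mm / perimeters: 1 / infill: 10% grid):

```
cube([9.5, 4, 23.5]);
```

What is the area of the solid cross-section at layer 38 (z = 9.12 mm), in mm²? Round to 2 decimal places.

At z = 9.12 mm: the cube (footprint 9.5×4) is included at this height (area 38.00 mm²). Overall, the cross-section is a single solid region. Net area = 38.00 mm².

38.00 mm²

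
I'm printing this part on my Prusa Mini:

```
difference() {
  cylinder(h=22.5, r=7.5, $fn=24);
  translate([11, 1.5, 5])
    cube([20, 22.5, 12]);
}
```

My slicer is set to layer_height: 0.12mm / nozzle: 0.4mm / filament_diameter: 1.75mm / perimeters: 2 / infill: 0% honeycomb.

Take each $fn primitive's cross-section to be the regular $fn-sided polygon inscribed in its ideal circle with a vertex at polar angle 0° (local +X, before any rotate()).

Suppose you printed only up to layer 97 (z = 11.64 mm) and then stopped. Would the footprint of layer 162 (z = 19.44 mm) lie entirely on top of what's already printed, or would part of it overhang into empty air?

entirely on top

Compare the two slices. At z = 11.64: the r=7.5 cylinder gives a regular 24-gon of circumradius 7.5 (constant along its height) (area = (24/2)·7.500²·sin(360°/24) = 174.70 mm²); the cube at (11, 1.5) (footprint 20×22.5) is included at this height (area 450.00 mm²); Taking the first minus the rest: starting from the r=7.5 cylinder (174.70 mm²), the 20×22.5 cube at (11, 1.5) misses the remaining region (no effect) — area = 174.70 mm². At z = 19.44: the cylinder: section is a regular 24-gon, circumradius r=7.5 (area = (24/2)·7.500²·sin(360°/24) = 174.70 mm²); the cube at (11, 1.5) does not reach this height (z outside [5, 17]); Taking the first minus the rest: none of the subtracted shapes is present at this height, so the r=7.5 cylinder is unchanged — area = 174.70 mm². Checking containment: the cross-section at z = 19.44 is a subset of the cross-section at z = 11.64.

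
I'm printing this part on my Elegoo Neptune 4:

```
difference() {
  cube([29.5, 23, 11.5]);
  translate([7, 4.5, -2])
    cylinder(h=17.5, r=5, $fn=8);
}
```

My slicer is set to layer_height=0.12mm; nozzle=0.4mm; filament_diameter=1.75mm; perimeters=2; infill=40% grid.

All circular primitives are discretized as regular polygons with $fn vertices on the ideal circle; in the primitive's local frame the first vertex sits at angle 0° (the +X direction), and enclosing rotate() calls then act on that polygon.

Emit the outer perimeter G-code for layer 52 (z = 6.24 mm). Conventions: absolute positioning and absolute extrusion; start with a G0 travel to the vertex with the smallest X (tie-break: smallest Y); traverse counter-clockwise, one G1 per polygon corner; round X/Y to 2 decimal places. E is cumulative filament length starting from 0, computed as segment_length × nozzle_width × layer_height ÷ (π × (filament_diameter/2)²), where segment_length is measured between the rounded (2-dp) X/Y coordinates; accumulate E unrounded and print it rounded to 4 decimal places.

At z = 6.24 mm: the cube (footprint 29.5×23) is included at this height; the cylinder at (7, 4.5): section is a regular 8-gon, circumradius r=5; Subtracting the remaining from the first: starting from the 29.5×23 cube, the r=5 cylinder at (7, 4.5) partially overlaps it — only the 70.11 mm² overlap (of its 70.71 mm²) is removed, clipping the outline — 1 connected region. The outline is a single polygon with 13 vertices. Extrusion per mm of travel: 0.4 × 0.12 / (π × 0.875²) = 0.019956. Accumulating E over each segment gives final E = 2.6062.

G0 X0.00 Y0.00 Z6.24
G1 X5.79 Y0.00 E0.1155
G1 X3.46 Y0.96 E0.1658
G1 X2.00 Y4.50 E0.2423
G1 X3.46 Y8.04 E0.3187
G1 X7.00 Y9.50 E0.3951
G1 X10.54 Y8.04 E0.4715
G1 X12.00 Y4.50 E0.5479
G1 X10.54 Y0.96 E0.6243
G1 X8.21 Y0.00 E0.6746
G1 X29.50 Y0.00 E1.0995
G1 X29.50 Y23.00 E1.5585
G1 X0.00 Y23.00 E2.1472
G1 X0.00 Y0.00 E2.6062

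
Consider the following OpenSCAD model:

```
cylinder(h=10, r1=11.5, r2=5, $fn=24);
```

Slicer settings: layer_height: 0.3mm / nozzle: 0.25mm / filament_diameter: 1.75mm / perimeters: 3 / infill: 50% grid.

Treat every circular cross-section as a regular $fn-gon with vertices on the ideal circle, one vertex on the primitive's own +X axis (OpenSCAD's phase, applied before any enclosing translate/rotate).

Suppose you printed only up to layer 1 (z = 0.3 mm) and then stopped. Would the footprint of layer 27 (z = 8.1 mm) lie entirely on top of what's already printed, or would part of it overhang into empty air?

entirely on top

Compare the two slices. At z = 0.3: the cone (r1=11.5→r2=5) has section circumradius 11.305 here — a regular 24-gon (area = (24/2)·11.305²·sin(360°/24) = 396.93 mm²). At z = 8.1: the cone contributes a regular 24-gon of circumradius 6.235 (interpolated between r1=11.5 and r2=5 at t=0.810) (area = (24/2)·6.235²·sin(360°/24) = 120.74 mm²). Checking containment: the cross-section at z = 8.1 is a subset of the cross-section at z = 0.3.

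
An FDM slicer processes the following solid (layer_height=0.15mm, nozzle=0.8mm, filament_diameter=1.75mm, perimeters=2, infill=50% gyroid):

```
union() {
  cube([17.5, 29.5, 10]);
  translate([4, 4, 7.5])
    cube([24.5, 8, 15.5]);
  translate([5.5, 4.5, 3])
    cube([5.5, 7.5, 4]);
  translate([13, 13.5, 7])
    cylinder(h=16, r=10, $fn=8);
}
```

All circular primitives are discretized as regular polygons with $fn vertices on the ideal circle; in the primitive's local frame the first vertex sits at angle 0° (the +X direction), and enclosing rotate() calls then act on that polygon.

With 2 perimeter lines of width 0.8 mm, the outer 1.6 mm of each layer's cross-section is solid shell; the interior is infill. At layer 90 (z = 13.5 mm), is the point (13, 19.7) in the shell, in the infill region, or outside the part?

At z = 13.5 mm: the cube is not intersected at this z (z outside [0, 10]); the 24.5×8 cube at (4, 4) contributes its full rectangle; the cube at (5.5, 4.5) is not intersected at this z (z outside [3, 7]); the r=10 cylinder at (13, 13.5) contributes a regular 8-gon of circumradius 10; Merging all regions: the regions partially overlap (shared area 111.58 mm²), so overlapping operands fuse into one piece — 1 connected region. Overall, the cross-section is a single solid region. The nearest boundary edge runs (5.93, 20.57)→(13.00, 23.50); distance from the point to it = 3.51 mm. The point is inside the cross-section and 3.51 mm from the nearest boundary — more than the 1.6 mm shell width (2 × 0.8), so it's in the infill interior.

infill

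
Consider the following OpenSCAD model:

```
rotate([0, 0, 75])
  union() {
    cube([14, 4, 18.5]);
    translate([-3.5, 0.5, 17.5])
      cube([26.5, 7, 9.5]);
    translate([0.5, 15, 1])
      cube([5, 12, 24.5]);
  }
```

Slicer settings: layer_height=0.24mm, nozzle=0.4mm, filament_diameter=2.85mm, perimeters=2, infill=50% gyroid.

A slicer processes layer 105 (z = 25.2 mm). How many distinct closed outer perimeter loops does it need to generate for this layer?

At z = 25.2 mm: the cube does not reach this height (z outside [0, 18.5]); the cube at (-3.5, 0.5) is present — its section is the full 26.5×7 rectangle; the cube at (0.5, 15) is present — its section is the full 5×12 rectangle; Combining (union): the 2 present regions are separate (no shared area or edge), so areas and boundary lengths simply add and each stays a separate island — 2 connected regions; (rotated 75° about Z; rotation is an isometry so areas/perimeters/island counts are preserved). The result has 2 disconnected regions.

2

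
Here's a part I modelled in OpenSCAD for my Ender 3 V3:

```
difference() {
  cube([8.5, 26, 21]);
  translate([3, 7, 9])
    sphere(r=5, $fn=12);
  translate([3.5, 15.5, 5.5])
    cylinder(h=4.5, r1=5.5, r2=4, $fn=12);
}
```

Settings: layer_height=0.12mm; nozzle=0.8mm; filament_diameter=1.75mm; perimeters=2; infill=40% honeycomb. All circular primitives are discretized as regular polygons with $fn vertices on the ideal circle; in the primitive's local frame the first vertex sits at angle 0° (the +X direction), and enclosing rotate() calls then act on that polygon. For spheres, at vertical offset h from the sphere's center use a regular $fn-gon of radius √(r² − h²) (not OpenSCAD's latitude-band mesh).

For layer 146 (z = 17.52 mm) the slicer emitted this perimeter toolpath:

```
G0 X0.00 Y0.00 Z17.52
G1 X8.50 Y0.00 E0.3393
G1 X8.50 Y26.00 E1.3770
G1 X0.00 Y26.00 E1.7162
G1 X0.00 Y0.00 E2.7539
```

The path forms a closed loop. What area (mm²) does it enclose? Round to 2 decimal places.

221.00 mm²

Apply the shoelace formula to the sequence of (X, Y) vertices; enclosed area = 221.00 mm².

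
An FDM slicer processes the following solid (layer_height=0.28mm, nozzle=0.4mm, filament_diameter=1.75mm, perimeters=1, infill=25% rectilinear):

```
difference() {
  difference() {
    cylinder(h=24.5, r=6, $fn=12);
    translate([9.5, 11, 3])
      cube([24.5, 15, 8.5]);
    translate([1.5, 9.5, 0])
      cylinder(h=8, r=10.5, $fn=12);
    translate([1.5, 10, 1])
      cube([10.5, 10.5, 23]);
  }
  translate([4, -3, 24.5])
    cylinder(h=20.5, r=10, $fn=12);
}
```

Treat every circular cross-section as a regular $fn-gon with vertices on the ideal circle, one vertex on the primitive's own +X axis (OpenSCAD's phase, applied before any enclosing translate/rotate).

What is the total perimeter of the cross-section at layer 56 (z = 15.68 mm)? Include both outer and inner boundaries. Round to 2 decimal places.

37.27 mm

At z = 15.68 mm: the r=6 cylinder contributes a regular 12-gon of circumradius 6 (perimeter = 2·12·6.000·sin(180°/12) = 37.27 mm); the cube at (9.5, 11) is not intersected at this z (z outside [3, 11.5]); the cylinder at (1.5, 9.5) does not reach this height (z outside [0, 8]); the cube at (1.5, 10) is present — its section is the full 10.5×10.5 rectangle (perimeter 42.00 mm); Subtracting the remaining from the first: starting from the r=6 cylinder, the 10.5×10.5 cube at (1.5, 10) misses the remaining region (no effect) — boundary = 37.27 mm; the cylinder at (4, -3) does not reach this height (z outside [24.5, 45]); Taking the first minus the rest: none of the subtracted shapes is present at this height, so that combined region is unchanged — boundary = 37.27 mm. Overall, the cross-section is a single solid region. Total boundary length (outer) = 37.27 mm.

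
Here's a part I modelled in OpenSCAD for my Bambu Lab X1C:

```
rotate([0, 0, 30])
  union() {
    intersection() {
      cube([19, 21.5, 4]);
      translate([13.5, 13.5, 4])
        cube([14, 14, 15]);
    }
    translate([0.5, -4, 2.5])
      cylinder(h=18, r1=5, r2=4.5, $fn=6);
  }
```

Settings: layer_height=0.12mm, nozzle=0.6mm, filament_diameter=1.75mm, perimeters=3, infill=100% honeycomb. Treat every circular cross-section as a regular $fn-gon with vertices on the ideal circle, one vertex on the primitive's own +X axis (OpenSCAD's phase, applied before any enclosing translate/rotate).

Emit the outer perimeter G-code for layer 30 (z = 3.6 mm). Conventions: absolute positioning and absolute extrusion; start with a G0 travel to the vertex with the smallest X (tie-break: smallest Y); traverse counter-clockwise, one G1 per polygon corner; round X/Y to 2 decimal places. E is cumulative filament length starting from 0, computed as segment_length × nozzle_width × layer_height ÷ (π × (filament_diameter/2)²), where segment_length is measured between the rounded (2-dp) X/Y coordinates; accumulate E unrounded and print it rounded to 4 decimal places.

At z = 3.6 mm: the cube is present — its section is the full 19×21.5 rectangle; the cube at (13.5, 13.5) is absent (z outside [4, 19]); After intersecting: at least one operand is absent at this height, so nothing remains; the cone at (0.5, -4) contributes a regular 6-gon of circumradius 4.969 (interpolated between r1=5 and r2=4.5 at t=0.061); Taking the union: only the cone at (0.5, -4) is present, so the union is just that shape — 1 connected region; (rotated 30° about Z; rotation is an isometry so areas/perimeters/island counts are preserved). The outline is a single polygon with 6 vertices. Extrusion per mm of travel: 0.6 × 0.12 / (π × 0.875²) = 0.029934. Accumulating E over each segment gives final E = 0.8927.

G0 X-1.87 Y-5.70 Z3.60
G1 X2.43 Y-8.18 E0.1486
G1 X6.74 Y-5.70 E0.2974
G1 X6.74 Y-0.73 E0.4462
G1 X2.43 Y1.76 E0.5952
G1 X-1.87 Y-0.73 E0.7440
G1 X-1.87 Y-5.70 E0.8927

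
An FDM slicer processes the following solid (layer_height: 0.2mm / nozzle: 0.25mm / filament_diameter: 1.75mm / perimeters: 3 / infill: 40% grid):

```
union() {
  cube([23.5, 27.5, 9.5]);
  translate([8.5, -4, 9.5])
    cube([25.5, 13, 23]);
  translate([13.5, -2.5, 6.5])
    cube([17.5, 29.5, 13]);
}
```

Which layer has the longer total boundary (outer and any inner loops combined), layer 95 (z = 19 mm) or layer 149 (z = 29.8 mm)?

layer 95 (z = 19 mm)

Layer 95 (z = 19): the cube does not reach this height (z outside [0, 9.5]); the cube at (8.5, -4) (footprint 25.5×13) is included at this height (perimeter 77.00 mm); the cube at (13.5, -2.5) is present — its section is the full 17.5×29.5 rectangle (perimeter 94.00 mm); Taking the union: the regions partially overlap (shared area 201.25 mm²), so the edge portions inside another operand are dropped and the merged outline is re-measured after clipping — boundary = 113.00 mm. So its perimeter = 113.00 mm. Layer 149 (z = 29.8): the cube does not reach this height (z outside [0, 9.5]); the 25.5×13 cube at (8.5, -4) contributes its full rectangle (perimeter 77.00 mm); the cube at (13.5, -2.5) is absent (z outside [6.5, 19.5]); Taking the union: only the 25.5×13 cube at (8.5, -4) is present, so the union is just that shape — boundary = 77.00 mm. So its perimeter = 77.00 mm. Layer 95 is larger (113.00 vs 77.00 mm).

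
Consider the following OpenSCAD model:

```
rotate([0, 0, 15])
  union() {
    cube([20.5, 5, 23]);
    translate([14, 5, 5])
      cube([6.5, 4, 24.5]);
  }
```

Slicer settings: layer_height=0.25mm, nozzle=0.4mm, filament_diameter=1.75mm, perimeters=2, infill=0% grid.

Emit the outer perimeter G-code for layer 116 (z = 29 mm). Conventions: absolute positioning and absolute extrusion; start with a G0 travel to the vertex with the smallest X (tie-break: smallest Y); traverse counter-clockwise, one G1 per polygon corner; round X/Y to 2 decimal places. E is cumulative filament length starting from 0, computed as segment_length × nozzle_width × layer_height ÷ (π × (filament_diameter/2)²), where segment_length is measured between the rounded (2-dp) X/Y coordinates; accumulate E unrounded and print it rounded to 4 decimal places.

G0 X11.19 Y12.32 Z29.00
G1 X12.23 Y8.45 E0.1666
G1 X18.51 Y10.14 E0.4370
G1 X17.47 Y14.00 E0.6032
G1 X11.19 Y12.32 E0.8735

At z = 29 mm: the cube is absent (z outside [0, 23]); the cube at (14, 5) is present — its section is the full 6.5×4 rectangle; Combining (union): only the 6.5×4 cube at (14, 5) is present, so the union is just that shape — 1 connected region; (whole slice rotated 15° about Z — lengths, areas and connectivity unchanged). The outline is a single polygon with 4 vertices. Extrusion per mm of travel: 0.4 × 0.25 / (π × 0.875²) = 0.041575. Accumulating E over each segment gives final E = 0.8735.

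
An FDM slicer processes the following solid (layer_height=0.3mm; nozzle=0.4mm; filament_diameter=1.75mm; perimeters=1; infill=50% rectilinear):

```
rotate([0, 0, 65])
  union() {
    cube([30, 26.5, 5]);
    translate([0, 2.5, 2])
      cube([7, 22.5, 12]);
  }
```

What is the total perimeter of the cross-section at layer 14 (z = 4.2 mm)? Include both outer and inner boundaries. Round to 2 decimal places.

113.00 mm

At z = 4.2 mm: the 30×26.5 cube contributes its full rectangle (perimeter 113.00 mm); the cube at (0, 2.5) (footprint 7×22.5) is included at this height (perimeter 59.00 mm); Combining (union): the 7×22.5 cube at (0, 2.5) lies entirely inside the 30×26.5 cube, so the union is just the 30×26.5 cube — boundary = 113.00 mm; (whole slice rotated 65° about Z — lengths, areas and connectivity unchanged). Overall, the cross-section is a single solid region. Total boundary length (outer) = 113.00 mm.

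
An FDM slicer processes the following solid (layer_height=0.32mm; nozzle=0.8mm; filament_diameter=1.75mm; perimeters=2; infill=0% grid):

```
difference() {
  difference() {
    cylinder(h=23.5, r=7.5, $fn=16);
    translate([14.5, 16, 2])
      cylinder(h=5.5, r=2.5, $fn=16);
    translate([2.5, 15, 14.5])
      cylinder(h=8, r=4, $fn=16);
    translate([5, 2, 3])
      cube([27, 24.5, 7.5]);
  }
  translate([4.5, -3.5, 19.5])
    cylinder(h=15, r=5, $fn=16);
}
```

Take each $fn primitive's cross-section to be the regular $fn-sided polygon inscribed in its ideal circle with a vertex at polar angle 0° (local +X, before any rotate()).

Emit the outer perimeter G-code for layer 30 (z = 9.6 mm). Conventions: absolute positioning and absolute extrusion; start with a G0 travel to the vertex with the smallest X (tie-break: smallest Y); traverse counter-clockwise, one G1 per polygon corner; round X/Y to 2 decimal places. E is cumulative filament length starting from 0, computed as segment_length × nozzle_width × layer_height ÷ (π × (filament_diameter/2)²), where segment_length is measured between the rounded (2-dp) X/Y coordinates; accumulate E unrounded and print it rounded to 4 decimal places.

At z = 9.6 mm: the cylinder: section is a regular 16-gon, circumradius r=7.5; the cylinder at (14.5, 16) does not reach this height (z outside [2, 7.5]); the cylinder at (2.5, 15) does not reach this height (z outside [14.5, 22.5]); the cube at (5, 2) (footprint 27×24.5) is included at this height; Subtracting the remaining from the first: starting from the r=7.5 cylinder, the 27×24.5 cube at (5, 2) partially overlaps it — only the 4.50 mm² overlap (of its 661.50 mm²) is removed, clipping the outline — 1 connected region; the cylinder at (4.5, -3.5) is not intersected at this z (z outside [19.5, 34.5]); Subtracting the remaining from the first: none of the subtracted shapes is present at this height, so the result so far is unchanged — 1 connected region. The outline is a single polygon with 17 vertices. Extrusion per mm of travel: 0.8 × 0.32 / (π × 0.875²) = 0.106432. Accumulating E over each segment gives final E = 5.1352.

G0 X-7.50 Y0.00 Z9.60
G1 X-6.93 Y-2.87 E0.3114
G1 X-5.30 Y-5.30 E0.6229
G1 X-2.87 Y-6.93 E0.9343
G1 X0.00 Y-7.50 E1.2457
G1 X2.87 Y-6.93 E1.5571
G1 X5.30 Y-5.30 E1.8686
G1 X6.93 Y-2.87 E2.1800
G1 X7.50 Y0.00 E2.4914
G1 X7.10 Y2.00 E2.7085
G1 X5.00 Y2.00 E2.9320
G1 X5.00 Y5.51 E3.3056
G1 X2.87 Y6.93 E3.5780
G1 X0.00 Y7.50 E3.8895
G1 X-2.87 Y6.93 E4.2009
G1 X-5.30 Y5.30 E4.5123
G1 X-6.93 Y2.87 E4.8238
G1 X-7.50 Y0.00 E5.1352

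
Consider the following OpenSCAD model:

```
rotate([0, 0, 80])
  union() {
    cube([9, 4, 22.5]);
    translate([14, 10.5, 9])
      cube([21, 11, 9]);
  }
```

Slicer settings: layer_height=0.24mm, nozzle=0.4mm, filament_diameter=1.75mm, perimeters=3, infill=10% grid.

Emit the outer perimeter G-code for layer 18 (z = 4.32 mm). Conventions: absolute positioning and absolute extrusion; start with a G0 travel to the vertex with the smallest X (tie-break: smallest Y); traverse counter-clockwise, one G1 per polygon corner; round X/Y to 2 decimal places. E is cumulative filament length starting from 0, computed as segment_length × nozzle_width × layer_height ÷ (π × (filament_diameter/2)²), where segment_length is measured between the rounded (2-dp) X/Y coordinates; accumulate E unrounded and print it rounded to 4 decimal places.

G0 X-3.94 Y0.69 Z4.32
G1 X0.00 Y0.00 E0.1596
G1 X1.56 Y8.86 E0.5187
G1 X-2.38 Y9.56 E0.6784
G1 X-3.94 Y0.69 E1.0379

At z = 4.32 mm: the cube (footprint 9×4) is included at this height; the cube at (14, 10.5) does not reach this height (z outside [9, 18]); Merging all regions: only the 9×4 cube is present, so the union is just that shape — 1 connected region; (rotated 80° about Z; rotation is an isometry so areas/perimeters/island counts are preserved). The outline is a single polygon with 4 vertices. Extrusion per mm of travel: 0.4 × 0.24 / (π × 0.875²) = 0.039912. Accumulating E over each segment gives final E = 1.0379.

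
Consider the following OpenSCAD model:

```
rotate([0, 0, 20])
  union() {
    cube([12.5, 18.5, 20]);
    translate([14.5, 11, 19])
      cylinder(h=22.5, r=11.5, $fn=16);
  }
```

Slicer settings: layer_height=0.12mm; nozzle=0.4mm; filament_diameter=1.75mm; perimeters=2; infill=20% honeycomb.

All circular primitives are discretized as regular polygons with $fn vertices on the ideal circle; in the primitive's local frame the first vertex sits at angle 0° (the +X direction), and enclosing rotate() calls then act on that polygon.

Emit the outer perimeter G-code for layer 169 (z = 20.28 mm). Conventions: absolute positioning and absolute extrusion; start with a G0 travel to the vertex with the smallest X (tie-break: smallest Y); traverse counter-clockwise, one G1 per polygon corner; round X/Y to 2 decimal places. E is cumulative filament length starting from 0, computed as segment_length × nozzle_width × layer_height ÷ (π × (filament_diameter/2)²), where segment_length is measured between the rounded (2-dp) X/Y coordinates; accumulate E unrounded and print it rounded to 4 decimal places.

At z = 20.28 mm: the cube is absent (z outside [0, 20]); the cylinder at (14.5, 11): section is a regular 16-gon, circumradius r=11.5; Taking the union: only the r=11.5 cylinder at (14.5, 11) is present, so the union is just that shape — 1 connected region; (whole slice rotated 20° about Z — lengths, areas and connectivity unchanged). The outline is a single polygon with 16 vertices. Extrusion per mm of travel: 0.4 × 0.12 / (π × 0.875²) = 0.019956. Accumulating E over each segment gives final E = 1.4327.

G0 X-1.63 Y15.80 Z20.28
G1 X-0.94 Y11.36 E0.0897
G1 X1.38 Y7.53 E0.1790
G1 X5.00 Y4.87 E0.2687
G1 X9.36 Y3.81 E0.3582
G1 X13.80 Y4.49 E0.4479
G1 X17.63 Y6.82 E0.5373
G1 X20.29 Y10.44 E0.6270
G1 X21.35 Y14.79 E0.7163
G1 X20.67 Y19.23 E0.8060
G1 X18.34 Y23.07 E0.8956
G1 X14.72 Y25.72 E0.9851
G1 X10.36 Y26.78 E1.0747
G1 X5.93 Y26.10 E1.1641
G1 X2.09 Y23.77 E1.2537
G1 X-0.56 Y20.16 E1.3431
G1 X-1.63 Y15.80 E1.4327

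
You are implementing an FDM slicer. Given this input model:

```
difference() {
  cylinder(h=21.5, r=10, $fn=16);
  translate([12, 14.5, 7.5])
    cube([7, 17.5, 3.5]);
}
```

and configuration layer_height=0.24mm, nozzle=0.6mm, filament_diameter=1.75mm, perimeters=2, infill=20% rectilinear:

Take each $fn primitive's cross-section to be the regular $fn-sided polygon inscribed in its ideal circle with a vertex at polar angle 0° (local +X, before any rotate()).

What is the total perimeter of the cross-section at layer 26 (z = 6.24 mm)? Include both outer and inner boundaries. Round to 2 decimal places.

At z = 6.24 mm: the r=10 cylinder gives a regular 16-gon of circumradius 10 (constant along its height) (perimeter = 2·16·10.000·sin(180°/16) = 62.43 mm); the cube at (12, 14.5) does not reach this height (z outside [7.5, 11]); Taking the first minus the rest: none of the subtracted shapes is present at this height, so the r=10 cylinder is unchanged — boundary = 62.43 mm. Overall, the cross-section is a single solid region. Total boundary length (outer) = 62.43 mm.

62.43 mm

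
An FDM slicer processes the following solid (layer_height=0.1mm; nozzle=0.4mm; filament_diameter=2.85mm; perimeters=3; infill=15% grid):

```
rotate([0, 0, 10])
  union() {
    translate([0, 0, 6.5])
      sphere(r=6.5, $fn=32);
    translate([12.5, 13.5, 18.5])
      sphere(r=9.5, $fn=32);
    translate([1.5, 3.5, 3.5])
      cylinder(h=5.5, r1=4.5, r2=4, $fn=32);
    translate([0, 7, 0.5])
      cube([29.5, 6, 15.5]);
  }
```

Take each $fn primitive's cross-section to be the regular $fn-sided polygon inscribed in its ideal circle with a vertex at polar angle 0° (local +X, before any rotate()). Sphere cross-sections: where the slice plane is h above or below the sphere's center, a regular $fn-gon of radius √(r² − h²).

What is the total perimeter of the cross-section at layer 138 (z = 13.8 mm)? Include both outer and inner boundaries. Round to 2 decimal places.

At z = 13.8 mm: the sphere is absent (|z−center|=7.300 > r=6.5); the sphere at (12.5, 13.5): section is a regular 32-gon, circumradius = √(r²−h²) = √(9.5²−4.7²) = 8.256 (perimeter = 2·32·8.256·sin(180°/32) = 51.79 mm); the cone at (1.5, 3.5) is absent (z outside [3.5, 9]); the cube at (0, 7) (footprint 29.5×6) is included at this height (perimeter 71.00 mm); Merging all regions: the regions partially overlap (shared area 86.24 mm²), so the edge portions inside another operand are dropped and the merged outline is re-measured after clipping — boundary = 82.28 mm; (rotated 10° about Z; rotation is an isometry so areas/perimeters/island counts are preserved). Overall, the cross-section is a single solid region. Total boundary length (outer) = 82.28 mm.

82.28 mm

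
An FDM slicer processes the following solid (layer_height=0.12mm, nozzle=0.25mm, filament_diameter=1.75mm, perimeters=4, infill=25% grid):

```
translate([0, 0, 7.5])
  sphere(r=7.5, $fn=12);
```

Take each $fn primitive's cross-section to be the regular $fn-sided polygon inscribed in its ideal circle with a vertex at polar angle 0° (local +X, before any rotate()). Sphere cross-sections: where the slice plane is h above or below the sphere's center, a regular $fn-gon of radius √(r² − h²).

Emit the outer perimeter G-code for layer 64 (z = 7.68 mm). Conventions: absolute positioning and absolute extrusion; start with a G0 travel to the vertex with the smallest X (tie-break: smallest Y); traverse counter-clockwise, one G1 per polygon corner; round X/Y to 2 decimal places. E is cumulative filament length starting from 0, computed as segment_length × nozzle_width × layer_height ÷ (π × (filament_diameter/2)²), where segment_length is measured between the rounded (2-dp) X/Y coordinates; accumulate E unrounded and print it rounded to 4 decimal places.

At z = 7.68 mm: the r=7.5 sphere contributes a regular 12-gon of circumradius √(7.5²−0.18²) = 7.498. The outline is a single polygon with 12 vertices. Extrusion per mm of travel: 0.25 × 0.12 / (π × 0.875²) = 0.012473. Accumulating E over each segment gives final E = 0.5808.

G0 X-7.50 Y0.00 Z7.68
G1 X-6.49 Y-3.75 E0.0484
G1 X-3.75 Y-6.49 E0.0968
G1 X0.00 Y-7.50 E0.1452
G1 X3.75 Y-6.49 E0.1936
G1 X6.49 Y-3.75 E0.2420
G1 X7.50 Y0.00 E0.2904
G1 X6.49 Y3.75 E0.3389
G1 X3.75 Y6.49 E0.3872
G1 X0.00 Y7.50 E0.4356
G1 X-3.75 Y6.49 E0.4841
G1 X-6.49 Y3.75 E0.5324
G1 X-7.50 Y0.00 E0.5808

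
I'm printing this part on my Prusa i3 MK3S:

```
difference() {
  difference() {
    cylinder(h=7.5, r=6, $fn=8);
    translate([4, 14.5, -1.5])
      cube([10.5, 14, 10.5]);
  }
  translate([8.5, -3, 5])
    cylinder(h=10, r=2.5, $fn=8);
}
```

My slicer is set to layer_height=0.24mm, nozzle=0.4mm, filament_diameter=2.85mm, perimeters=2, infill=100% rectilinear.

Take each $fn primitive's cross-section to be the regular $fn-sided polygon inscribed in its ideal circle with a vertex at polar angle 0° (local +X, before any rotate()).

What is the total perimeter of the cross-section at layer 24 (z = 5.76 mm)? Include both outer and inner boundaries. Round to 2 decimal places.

At z = 5.76 mm: the r=6 cylinder contributes a regular 8-gon of circumradius 6 (perimeter = 2·8·6.000·sin(180°/8) = 36.74 mm); the cube at (4, 14.5) is present — its section is the full 10.5×14 rectangle (perimeter 49.00 mm); Subtracting the remaining from the first: starting from the r=6 cylinder, the 10.5×14 cube at (4, 14.5) misses the remaining region (no effect) — boundary = 36.74 mm; the r=2.5 cylinder at (8.5, -3) contributes a regular 8-gon of circumradius 2.5 (perimeter = 2·8·2.500·sin(180°/8) = 15.31 mm); After the difference (first − rest): starting from that combined region, the r=2.5 cylinder at (8.5, -3) misses the remaining region (no effect) — boundary = 36.74 mm. Overall, the cross-section is a single solid region. Total boundary length (outer) = 36.74 mm.

36.74 mm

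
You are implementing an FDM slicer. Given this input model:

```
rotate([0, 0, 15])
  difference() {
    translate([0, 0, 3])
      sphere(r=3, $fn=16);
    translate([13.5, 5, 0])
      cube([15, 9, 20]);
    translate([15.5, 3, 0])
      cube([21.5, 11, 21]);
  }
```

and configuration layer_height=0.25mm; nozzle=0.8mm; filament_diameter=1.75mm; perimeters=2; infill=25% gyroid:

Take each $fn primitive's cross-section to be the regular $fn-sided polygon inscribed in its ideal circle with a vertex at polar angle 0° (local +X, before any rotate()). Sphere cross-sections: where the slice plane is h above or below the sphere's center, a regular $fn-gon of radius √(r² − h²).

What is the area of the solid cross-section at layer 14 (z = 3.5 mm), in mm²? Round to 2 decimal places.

At z = 3.5 mm: the sphere: section is a regular 16-gon, circumradius = √(r²−h²) = √(3²−0.5²) = 2.958 (area = (16/2)·2.958²·sin(360°/16) = 26.79 mm²); the cube at (13.5, 5) is present — its section is the full 15×9 rectangle (area 135.00 mm²); the cube at (15.5, 3) (footprint 21.5×11) is included at this height (area 236.50 mm²); Taking the first minus the rest: starting from the r=3 sphere (26.79 mm²), the 15×9 cube at (13.5, 5) misses the remaining region (no effect); the 21.5×11 cube at (15.5, 3) misses the remaining region (no effect) — area = 26.79 mm²; (whole slice rotated 15° about Z — lengths, areas and connectivity unchanged). Overall, the cross-section is a single solid region. Net area = 26.79 mm².

26.79 mm²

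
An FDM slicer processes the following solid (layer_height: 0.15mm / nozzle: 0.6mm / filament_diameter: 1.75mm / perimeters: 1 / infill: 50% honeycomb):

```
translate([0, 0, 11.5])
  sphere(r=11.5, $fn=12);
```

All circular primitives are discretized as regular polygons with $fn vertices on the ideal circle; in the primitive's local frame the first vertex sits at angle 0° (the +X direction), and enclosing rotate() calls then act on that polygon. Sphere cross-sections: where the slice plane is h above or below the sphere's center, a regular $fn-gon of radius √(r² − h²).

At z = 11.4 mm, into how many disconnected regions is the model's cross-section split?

At z = 11.4 mm: the sphere: section is a regular 12-gon, circumradius = √(r²−h²) = √(11.5²−0.1²) = 11.500. The result has 1 disconnected region.

1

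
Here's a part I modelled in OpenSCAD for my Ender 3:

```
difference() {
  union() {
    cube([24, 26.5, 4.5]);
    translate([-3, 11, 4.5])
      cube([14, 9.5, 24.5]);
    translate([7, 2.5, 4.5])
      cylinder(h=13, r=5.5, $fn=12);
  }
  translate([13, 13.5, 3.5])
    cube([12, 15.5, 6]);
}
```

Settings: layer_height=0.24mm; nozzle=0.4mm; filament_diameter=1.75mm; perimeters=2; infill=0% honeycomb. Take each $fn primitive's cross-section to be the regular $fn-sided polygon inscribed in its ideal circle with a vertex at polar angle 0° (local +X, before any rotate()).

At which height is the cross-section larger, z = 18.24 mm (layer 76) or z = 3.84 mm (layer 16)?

layer 16 (z = 3.84 mm)

Layer 76 (z = 18.24): the cube does not reach this height (z outside [0, 4.5]); the 14×9.5 cube at (-3, 11) contributes its full rectangle (area 133.00 mm²); the cylinder at (7, 2.5) is absent (z outside [4.5, 17.5]); Merging all regions: only the 14×9.5 cube at (-3, 11) is present, so the union is just that shape — area = 133.00 mm²; the cube at (13, 13.5) is not intersected at this z (z outside [3.5, 9.5]); After the difference (first − rest): none of the subtracted shapes is present at this height, so that combined region is unchanged — area = 133.00 mm². So its area = 133.00 mm². Layer 16 (z = 3.84): the cube (footprint 24×26.5) is included at this height (area 636.00 mm²); the cube at (-3, 11) does not reach this height (z outside [4.5, 29]); the cylinder at (7, 2.5) does not reach this height (z outside [4.5, 17.5]); Combining (union): only the 24×26.5 cube is present, so the union is just that shape — area = 636.00 mm²; the 12×15.5 cube at (13, 13.5) contributes its full rectangle (area 186.00 mm²); Subtracting the remaining from the first: starting from that combined region (636.00 mm²), the 12×15.5 cube at (13, 13.5) partially overlaps it — only the 143.00 mm² overlap (of its 186.00 mm²) is removed, clipping the outline — area = 493.00 mm². So its area = 493.00 mm². Layer 16 is larger (493.00 vs 133.00 mm²).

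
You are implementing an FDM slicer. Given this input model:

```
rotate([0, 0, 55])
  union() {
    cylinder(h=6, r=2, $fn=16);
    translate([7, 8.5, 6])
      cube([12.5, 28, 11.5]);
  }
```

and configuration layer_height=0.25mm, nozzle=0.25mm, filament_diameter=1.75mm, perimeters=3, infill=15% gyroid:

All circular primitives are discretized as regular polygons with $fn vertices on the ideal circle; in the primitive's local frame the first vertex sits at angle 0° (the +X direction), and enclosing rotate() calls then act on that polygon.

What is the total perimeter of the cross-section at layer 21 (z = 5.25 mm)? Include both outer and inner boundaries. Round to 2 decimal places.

12.49 mm

At z = 5.25 mm: the r=2 cylinder contributes a regular 16-gon of circumradius 2 (perimeter = 2·16·2.000·sin(180°/16) = 12.49 mm); the cube at (7, 8.5) is absent (z outside [6, 17.5]); Taking the union: only the r=2 cylinder is present, so the union is just that shape — boundary = 12.49 mm; (whole slice rotated 55° about Z — lengths, areas and connectivity unchanged). Overall, the cross-section is a single solid region. Total boundary length (outer) = 12.49 mm.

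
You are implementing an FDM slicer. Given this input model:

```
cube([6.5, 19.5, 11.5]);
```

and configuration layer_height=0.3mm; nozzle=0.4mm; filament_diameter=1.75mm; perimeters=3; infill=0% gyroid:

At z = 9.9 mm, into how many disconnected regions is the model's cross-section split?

1

At z = 9.9 mm: the 6.5×19.5 cube contributes its full rectangle. The result has 1 disconnected region.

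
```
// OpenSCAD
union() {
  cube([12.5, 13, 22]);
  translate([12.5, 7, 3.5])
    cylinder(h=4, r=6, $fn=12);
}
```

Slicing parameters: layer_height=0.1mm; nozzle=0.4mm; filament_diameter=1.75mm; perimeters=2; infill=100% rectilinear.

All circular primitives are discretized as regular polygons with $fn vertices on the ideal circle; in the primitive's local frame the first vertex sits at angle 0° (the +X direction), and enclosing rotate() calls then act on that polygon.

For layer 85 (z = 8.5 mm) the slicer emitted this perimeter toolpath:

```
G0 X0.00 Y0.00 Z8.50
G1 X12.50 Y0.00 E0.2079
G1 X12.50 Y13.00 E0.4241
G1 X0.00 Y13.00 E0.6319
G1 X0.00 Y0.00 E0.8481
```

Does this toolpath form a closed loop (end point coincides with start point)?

Start point (G0): (0.00, 0.00). End point (last G1): the path returns to the start — closed.

yes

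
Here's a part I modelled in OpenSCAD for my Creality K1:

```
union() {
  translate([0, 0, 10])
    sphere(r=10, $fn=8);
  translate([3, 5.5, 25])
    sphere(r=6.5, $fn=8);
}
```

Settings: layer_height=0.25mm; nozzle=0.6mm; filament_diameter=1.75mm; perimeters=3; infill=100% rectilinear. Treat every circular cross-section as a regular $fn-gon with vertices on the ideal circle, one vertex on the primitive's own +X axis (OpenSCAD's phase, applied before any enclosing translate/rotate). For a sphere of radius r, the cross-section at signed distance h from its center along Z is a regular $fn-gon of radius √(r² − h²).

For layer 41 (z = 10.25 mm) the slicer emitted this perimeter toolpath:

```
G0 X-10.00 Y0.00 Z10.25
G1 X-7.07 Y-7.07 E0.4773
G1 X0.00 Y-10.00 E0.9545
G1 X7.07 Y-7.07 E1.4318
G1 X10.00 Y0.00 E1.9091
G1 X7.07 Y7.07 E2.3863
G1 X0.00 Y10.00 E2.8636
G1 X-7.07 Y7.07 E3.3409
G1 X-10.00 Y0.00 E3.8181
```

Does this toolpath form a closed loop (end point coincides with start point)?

Start point (G0): (-10.00, 0.00). End point (last G1): the path returns to the start — closed.

yes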